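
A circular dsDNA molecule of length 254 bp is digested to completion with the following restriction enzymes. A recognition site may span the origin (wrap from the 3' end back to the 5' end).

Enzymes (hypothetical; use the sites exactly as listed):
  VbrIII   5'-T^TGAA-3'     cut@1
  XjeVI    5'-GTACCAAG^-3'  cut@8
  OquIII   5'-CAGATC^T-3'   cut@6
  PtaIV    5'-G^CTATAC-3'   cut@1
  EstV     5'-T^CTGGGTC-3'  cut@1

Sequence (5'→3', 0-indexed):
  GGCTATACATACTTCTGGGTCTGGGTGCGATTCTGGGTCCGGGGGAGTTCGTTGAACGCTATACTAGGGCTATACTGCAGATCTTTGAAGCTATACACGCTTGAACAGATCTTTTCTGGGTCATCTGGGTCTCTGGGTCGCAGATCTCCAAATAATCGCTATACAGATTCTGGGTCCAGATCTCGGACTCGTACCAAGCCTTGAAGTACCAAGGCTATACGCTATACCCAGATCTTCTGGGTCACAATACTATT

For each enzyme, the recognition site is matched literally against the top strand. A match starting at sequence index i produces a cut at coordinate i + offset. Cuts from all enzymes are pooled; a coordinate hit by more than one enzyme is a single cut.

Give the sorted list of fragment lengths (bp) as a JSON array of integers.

[1,2,2,3,4,5,6,7,8,9,10,11,11,11,12,12,12,13,13,14,14,16,18,20,20]

Site scan:
  VbrIII TTGAA/1: at [51, 84, 100, 200] ⇒ [52, 85, 101, 201]
  XjeVI GTACCAAG/8: at [190, 205] ⇒ [198, 213]
  OquIII CAGATCT/6: at [77, 105, 140, 176, 228] ⇒ [83, 111, 146, 182, 234]
  PtaIV GCTATAC/1: at [1, 57, 68, 89, 157, 213, 220] ⇒ [2, 58, 69, 90, 158, 214, 221]
  EstV TCTGGGTC/1: at [13, 31, 114, 123, 131, 168, 235] ⇒ [14, 32, 115, 124, 132, 169, 236]

All cut coordinates (distinct, sorted): [2, 14, 32, 52, 58, 69, 83, 85, 90, 101, 111, 115, 124, 132, 146, 158, 169, 182, 198, 201, 213, 214, 221, 234, 236]

Fragments:
  2→14: 12 bp
  14→32: 18 bp
  32→52: 20 bp
  52→58: 6 bp
  58→69: 11 bp
  69→83: 14 bp
  83→85: 2 bp
  85→90: 5 bp
  90→101: 11 bp
  101→111: 10 bp
  111→115: 4 bp
  115→124: 9 bp
  124→132: 8 bp
  132→146: 14 bp
  146→158: 12 bp
  158→169: 11 bp
  169→182: 13 bp
  182→198: 16 bp
  198→201: 3 bp
  201→213: 12 bp
  213→214: 1 bp
  214→221: 7 bp
  221→234: 13 bp
  234→236: 2 bp
  236→2 (wrap): 254-236+2 = 20 bp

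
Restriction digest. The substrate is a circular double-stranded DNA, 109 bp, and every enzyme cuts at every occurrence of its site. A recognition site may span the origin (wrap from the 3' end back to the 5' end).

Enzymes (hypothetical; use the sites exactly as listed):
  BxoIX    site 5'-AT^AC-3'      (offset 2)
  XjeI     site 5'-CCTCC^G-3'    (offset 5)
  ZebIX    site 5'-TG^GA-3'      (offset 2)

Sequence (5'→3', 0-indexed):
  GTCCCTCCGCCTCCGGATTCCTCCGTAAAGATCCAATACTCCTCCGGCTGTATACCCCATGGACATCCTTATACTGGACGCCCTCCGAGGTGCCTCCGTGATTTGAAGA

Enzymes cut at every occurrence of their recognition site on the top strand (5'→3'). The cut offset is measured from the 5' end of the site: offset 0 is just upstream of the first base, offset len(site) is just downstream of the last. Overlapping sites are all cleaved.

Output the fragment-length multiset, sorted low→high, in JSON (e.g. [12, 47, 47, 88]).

[4,6,8,8,8,10,10,11,11,13,20]

Site scan:
  BxoIX (ATAC, off=2): starts [35, 51, 70] → cuts [37, 53, 72]
  XjeI (CCTCCG, off=5): starts [3, 9, 19, 40, 81, 92] → cuts [8, 14, 24, 45, 86, 97]
  ZebIX (TGGA, off=2): starts [59, 74] → cuts [61, 76]

All cut coordinates (distinct, sorted): [8, 14, 24, 37, 45, 53, 61, 72, 76, 86, 97]

Fragments:
  8→14: 6 bp
  14→24: 10 bp
  24→37: 13 bp
  37→45: 8 bp
  45→53: 8 bp
  53→61: 8 bp
  61→72: 11 bp
  72→76: 4 bp
  76→86: 10 bp
  86→97: 11 bp
  97→8 (wrap): 109-97+8 = 20 bp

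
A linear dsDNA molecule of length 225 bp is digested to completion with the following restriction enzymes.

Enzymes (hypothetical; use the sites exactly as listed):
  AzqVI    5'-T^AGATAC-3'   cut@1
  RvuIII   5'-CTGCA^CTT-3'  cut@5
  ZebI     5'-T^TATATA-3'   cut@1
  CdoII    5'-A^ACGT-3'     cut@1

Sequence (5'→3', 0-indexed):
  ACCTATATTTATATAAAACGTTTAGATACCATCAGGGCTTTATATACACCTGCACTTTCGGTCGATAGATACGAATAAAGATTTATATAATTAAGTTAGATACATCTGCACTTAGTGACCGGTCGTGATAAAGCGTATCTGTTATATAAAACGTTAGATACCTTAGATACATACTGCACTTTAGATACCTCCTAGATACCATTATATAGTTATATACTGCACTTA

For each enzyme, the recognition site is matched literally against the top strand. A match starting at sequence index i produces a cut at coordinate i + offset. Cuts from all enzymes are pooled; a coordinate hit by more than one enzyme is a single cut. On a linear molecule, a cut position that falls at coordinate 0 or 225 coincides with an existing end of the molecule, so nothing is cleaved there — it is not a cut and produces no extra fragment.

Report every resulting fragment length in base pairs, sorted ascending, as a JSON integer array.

Per-enzyme occurrences:
  AzqVI TAGATAC/1: at [22, 65, 96, 154, 163, 181, 192] ⇒ [23, 66, 97, 155, 164, 182, 193]
  RvuIII CTGCACTT/5: at [49, 105, 173, 216] ⇒ [54, 110, 178, 221]
  ZebI TTATATA/1: at [8, 39, 82, 141, 201, 209] ⇒ [9, 40, 83, 142, 202, 210]
  CdoII AACGT/1: at [16, 149] ⇒ [17, 150]

Pooled cuts: [9, 17, 23, 40, 54, 66, 83, 97, 110, 142, 150, 155, 164, 178, 182, 193, 202, 210, 221]

Fragments:
  [0,9): 9 bp
  [9,17): 8 bp
  [17,23): 6 bp
  [23,40): 17 bp
  [40,54): 14 bp
  [54,66): 12 bp
  [66,83): 17 bp
  [83,97): 14 bp
  [97,110): 13 bp
  [110,142): 32 bp
  [142,150): 8 bp
  [150,155): 5 bp
  [155,164): 9 bp
  [164,178): 14 bp
  [178,182): 4 bp
  [182,193): 11 bp
  [193,202): 9 bp
  [202,210): 8 bp
  [210,221): 11 bp
  [221,225): 4 bp

[4,4,5,6,8,8,8,9,9,9,11,11,12,13,14,14,14,17,17,32]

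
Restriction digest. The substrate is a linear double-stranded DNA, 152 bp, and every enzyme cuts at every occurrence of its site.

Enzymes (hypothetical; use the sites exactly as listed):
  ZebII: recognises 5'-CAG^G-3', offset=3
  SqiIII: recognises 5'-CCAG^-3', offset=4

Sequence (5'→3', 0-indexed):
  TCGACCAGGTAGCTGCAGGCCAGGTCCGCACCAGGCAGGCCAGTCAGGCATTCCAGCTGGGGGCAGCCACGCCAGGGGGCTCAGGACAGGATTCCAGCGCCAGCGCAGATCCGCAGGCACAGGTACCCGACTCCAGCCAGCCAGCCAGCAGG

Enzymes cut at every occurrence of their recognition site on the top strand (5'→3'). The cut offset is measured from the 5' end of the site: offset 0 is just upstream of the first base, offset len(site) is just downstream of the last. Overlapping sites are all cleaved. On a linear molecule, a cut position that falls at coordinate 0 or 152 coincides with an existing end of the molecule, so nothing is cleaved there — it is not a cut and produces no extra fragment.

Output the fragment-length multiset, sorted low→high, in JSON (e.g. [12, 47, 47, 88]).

Site scan:
  ZebII CAGG/3: at [5, 15, 20, 31, 35, 44, 72, 81, 86, 113, 119, 148] ⇒ [8, 18, 23, 34, 38, 47, 75, 84, 89, 116, 122, 151]
  SqiIII CCAG/4: at [4, 19, 30, 39, 52, 71, 93, 99, 132, 136, 140, 144] ⇒ [8, 23, 34, 43, 56, 75, 97, 103, 136, 140, 144, 148]

All cut coordinates (distinct, sorted): [8, 18, 23, 34, 38, 43, 47, 56, 75, 84, 89, 97, 103, 116, 122, 136, 140, 144, 148, 151]

Fragment lengths:
  [0,8): 8 bp
  [8,18): 10 bp
  [18,23): 5 bp
  [23,34): 11 bp
  [34,38): 4 bp
  [38,43): 5 bp
  [43,47): 4 bp
  [47,56): 9 bp
  [56,75): 19 bp
  [75,84): 9 bp
  [84,89): 5 bp
  [89,97): 8 bp
  [97,103): 6 bp
  [103,116): 13 bp
  [116,122): 6 bp
  [122,136): 14 bp
  [136,140): 4 bp
  [140,144): 4 bp
  [144,148): 4 bp
  [148,151): 3 bp
  [151,152): 1 bp

[1,3,4,4,4,4,4,5,5,5,6,6,8,8,9,9,10,11,13,14,19]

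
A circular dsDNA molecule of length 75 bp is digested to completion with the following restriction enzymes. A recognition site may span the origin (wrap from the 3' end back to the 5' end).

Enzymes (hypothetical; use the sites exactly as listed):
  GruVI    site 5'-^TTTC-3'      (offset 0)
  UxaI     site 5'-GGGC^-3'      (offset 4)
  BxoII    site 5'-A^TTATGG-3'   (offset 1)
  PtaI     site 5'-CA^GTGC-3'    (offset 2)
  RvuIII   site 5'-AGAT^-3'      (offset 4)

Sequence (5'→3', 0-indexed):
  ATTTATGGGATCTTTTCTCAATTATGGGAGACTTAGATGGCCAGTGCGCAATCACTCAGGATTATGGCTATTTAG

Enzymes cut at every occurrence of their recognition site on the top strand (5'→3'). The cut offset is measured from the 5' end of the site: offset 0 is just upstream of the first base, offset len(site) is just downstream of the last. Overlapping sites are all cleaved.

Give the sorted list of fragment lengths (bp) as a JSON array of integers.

Site scan:
  GruVI TTTC/0: at [13] ⇒ [13]
  UxaI (GGGC, off=4): no sites
  BxoII ATTATGG/1: at [20, 60] ⇒ [21, 61]
  PtaI CAGTGC/2: at [41] ⇒ [43]
  RvuIII AGAT/4: at [34, 73] ⇒ [2, 38]

Pooled cuts: [2, 13, 21, 38, 43, 61]

Fragment lengths:
  2→13: 11 bp
  13→21: 8 bp
  21→38: 17 bp
  38→43: 5 bp
  43→61: 18 bp
  61→2 (wrap): 75-61+2 = 16 bp

[5,8,11,16,17,18]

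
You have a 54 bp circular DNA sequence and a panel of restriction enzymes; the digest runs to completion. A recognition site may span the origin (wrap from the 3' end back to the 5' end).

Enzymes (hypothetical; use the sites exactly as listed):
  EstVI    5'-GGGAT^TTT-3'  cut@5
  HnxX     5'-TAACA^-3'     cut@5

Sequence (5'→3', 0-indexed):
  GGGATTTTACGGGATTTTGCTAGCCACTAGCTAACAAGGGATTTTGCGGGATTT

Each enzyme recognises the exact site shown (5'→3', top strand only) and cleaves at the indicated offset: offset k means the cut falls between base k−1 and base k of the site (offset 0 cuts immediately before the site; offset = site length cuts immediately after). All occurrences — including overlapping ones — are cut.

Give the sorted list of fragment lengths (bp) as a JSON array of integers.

[6,10,17,21]

Scan for sites:
  EstVI GGGATTTT/5: at [0, 10, 37] ⇒ [5, 15, 42]
  HnxX TAACA/5: at [31] ⇒ [36]

All cut coordinates (distinct, sorted): [5, 15, 36, 42]

Fragments:
  5→15: 10 bp
  15→36: 21 bp
  36→42: 6 bp
  42→5 (wrap): 54-42+5 = 17 bp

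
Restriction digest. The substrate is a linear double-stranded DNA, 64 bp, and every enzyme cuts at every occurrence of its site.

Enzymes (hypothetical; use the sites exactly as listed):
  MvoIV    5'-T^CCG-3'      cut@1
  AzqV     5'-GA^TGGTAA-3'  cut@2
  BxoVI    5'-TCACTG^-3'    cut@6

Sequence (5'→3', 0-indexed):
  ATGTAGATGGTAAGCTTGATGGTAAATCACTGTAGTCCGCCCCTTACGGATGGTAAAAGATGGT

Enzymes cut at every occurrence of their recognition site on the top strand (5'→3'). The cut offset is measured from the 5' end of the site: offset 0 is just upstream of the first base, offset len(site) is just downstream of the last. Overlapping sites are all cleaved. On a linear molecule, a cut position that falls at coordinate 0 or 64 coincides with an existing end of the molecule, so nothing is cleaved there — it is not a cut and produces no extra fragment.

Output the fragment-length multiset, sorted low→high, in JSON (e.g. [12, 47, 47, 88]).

Per-enzyme occurrences:
  MvoIV (TCCG, off=1): starts [35] → cuts [36]
  AzqV (GATGGTAA, off=2): starts [5, 17, 48] → cuts [7, 19, 50]
  BxoVI (TCACTG, off=6): starts [26] → cuts [32]

Pooled cuts: [7, 19, 32, 36, 50]

Fragments:
  [0,7): 7 bp
  [7,19): 12 bp
  [19,32): 13 bp
  [32,36): 4 bp
  [36,50): 14 bp
  [50,64): 14 bp

[4,7,12,13,14,14]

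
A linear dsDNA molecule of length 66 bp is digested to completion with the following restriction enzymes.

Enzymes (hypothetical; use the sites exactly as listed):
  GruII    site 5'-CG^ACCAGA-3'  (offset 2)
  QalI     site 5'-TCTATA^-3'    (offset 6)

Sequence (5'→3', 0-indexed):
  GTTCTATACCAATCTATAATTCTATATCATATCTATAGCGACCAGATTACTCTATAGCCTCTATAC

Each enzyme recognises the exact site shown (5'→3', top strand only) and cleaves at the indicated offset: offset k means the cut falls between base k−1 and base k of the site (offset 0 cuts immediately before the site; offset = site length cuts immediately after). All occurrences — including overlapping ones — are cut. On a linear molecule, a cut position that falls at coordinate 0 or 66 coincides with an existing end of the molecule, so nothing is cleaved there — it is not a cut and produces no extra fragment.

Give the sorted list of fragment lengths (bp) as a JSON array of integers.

[1,3,8,8,9,10,11,16]

Scan for sites:
  GruII (CGACCAGA, off=2): starts [38] → cuts [40]
  QalI (TCTATA, off=6): starts [2, 12, 20, 31, 50, 59] → cuts [8, 18, 26, 37, 56, 65]

All cut coordinates (distinct, sorted): [8, 18, 26, 37, 40, 56, 65]

Fragment lengths:
  [0,8): 8 bp
  [8,18): 10 bp
  [18,26): 8 bp
  [26,37): 11 bp
  [37,40): 3 bp
  [40,56): 16 bp
  [56,65): 9 bp
  [65,66): 1 bp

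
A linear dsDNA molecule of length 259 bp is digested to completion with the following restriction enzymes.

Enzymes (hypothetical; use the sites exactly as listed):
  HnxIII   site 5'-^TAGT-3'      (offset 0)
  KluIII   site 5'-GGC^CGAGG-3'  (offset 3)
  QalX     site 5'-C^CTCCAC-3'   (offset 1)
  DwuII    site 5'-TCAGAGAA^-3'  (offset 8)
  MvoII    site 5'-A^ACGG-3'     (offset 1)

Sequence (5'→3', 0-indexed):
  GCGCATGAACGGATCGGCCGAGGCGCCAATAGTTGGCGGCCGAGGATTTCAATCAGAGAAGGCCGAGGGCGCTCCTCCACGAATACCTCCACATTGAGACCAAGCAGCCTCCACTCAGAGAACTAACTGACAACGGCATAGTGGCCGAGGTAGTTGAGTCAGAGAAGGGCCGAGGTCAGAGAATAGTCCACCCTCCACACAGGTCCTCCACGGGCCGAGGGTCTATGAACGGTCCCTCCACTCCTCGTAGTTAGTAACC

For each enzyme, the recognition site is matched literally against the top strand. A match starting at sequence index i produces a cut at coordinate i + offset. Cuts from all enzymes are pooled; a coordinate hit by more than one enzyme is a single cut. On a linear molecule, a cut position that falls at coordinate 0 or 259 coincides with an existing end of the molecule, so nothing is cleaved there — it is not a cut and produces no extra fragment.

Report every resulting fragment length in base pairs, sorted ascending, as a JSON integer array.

[3,4,4,5,6,7,7,8,8,9,10,10,10,11,11,11,12,12,13,13,13,14,16,20,22]

Site scan:
  HnxIII (TAGT, off=0): starts [29, 138, 150, 183, 247, 251] → cuts [29, 138, 150, 183, 247, 251]
  KluIII (GGCCGAGG, off=3): starts [15, 37, 60, 142, 167, 212] → cuts [18, 40, 63, 145, 170, 215]
  QalX (CCTCCAC, off=1): starts [73, 85, 107, 191, 204, 234] → cuts [74, 86, 108, 192, 205, 235]
  DwuII (TCAGAGAA, off=8): starts [52, 114, 158, 175] → cuts [60, 122, 166, 183]
  MvoII (AACGG, off=1): starts [7, 131, 227] → cuts [8, 132, 228]

Pooled cuts: [8, 18, 29, 40, 60, 63, 74, 86, 108, 122, 132, 138, 145, 150, 166, 170, 183, 192, 205, 215, 228, 235, 247, 251]

Fragments:
  [0,8): 8 bp
  [8,18): 10 bp
  [18,29): 11 bp
  [29,40): 11 bp
  [40,60): 20 bp
  [60,63): 3 bp
  [63,74): 11 bp
  [74,86): 12 bp
  [86,108): 22 bp
  [108,122): 14 bp
  [122,132): 10 bp
  [132,138): 6 bp
  [138,145): 7 bp
  [145,150): 5 bp
  [150,166): 16 bp
  [166,170): 4 bp
  [170,183): 13 bp
  [183,192): 9 bp
  [192,205): 13 bp
  [205,215): 10 bp
  [215,228): 13 bp
  [228,235): 7 bp
  [235,247): 12 bp
  [247,251): 4 bp
  [251,259): 8 bp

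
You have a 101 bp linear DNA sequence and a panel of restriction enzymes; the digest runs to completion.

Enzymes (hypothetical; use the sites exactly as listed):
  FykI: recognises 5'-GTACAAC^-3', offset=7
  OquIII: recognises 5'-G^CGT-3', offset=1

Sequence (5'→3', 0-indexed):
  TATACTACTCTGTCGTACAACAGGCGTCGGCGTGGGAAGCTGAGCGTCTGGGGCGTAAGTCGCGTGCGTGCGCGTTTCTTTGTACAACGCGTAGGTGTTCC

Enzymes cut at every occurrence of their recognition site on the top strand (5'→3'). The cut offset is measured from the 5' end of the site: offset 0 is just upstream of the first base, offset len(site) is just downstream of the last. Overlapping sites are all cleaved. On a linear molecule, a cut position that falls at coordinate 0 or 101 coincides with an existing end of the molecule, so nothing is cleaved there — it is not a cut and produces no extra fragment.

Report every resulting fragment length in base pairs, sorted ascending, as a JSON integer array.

Per-enzyme occurrences:
  FykI GTACAAC/7: at [14, 81] ⇒ [21, 88]
  OquIII GCGT/1: at [23, 29, 43, 52, 61, 65, 71, 88] ⇒ [24, 30, 44, 53, 62, 66, 72, 89]

Pooled cuts: [21, 24, 30, 44, 53, 62, 66, 72, 88, 89]

Fragment lengths:
  [0,21): 21 bp
  [21,24): 3 bp
  [24,30): 6 bp
  [30,44): 14 bp
  [44,53): 9 bp
  [53,62): 9 bp
  [62,66): 4 bp
  [66,72): 6 bp
  [72,88): 16 bp
  [88,89): 1 bp
  [89,101): 12 bp

[1,3,4,6,6,9,9,12,14,16,21]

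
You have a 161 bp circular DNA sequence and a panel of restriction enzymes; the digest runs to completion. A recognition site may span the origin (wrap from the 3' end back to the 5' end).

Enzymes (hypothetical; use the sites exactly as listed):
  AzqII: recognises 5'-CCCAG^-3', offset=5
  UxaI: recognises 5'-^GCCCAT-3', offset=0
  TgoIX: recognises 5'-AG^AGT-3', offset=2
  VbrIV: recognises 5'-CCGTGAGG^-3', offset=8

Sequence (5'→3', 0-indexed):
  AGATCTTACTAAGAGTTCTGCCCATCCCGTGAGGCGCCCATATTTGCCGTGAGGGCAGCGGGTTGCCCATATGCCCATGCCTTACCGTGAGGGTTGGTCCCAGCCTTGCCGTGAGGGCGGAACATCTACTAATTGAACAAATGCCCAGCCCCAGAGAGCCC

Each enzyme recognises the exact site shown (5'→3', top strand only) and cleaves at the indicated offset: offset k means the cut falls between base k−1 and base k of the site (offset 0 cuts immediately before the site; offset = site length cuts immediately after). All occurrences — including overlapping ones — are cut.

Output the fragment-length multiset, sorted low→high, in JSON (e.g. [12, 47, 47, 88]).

[1,6,6,8,9,10,11,11,13,15,19,20,32]

Per-enzyme occurrences:
  AzqII (CCCAG, off=5): starts [98, 143, 149, 158] → cuts [2, 103, 148, 154]
  UxaI (GCCCAT, off=0): starts [19, 35, 64, 72] → cuts [19, 35, 64, 72]
  TgoIX (AGAGT, off=2): starts [11] → cuts [13]
  VbrIV (CCGTGAGG, off=8): starts [26, 46, 84, 108] → cuts [34, 54, 92, 116]

Pooled cuts: [2, 13, 19, 34, 35, 54, 64, 72, 92, 103, 116, 148, 154]

Fragments:
  2→13: 11 bp
  13→19: 6 bp
  19→34: 15 bp
  34→35: 1 bp
  35→54: 19 bp
  54→64: 10 bp
  64→72: 8 bp
  72→92: 20 bp
  92→103: 11 bp
  103→116: 13 bp
  116→148: 32 bp
  148→154: 6 bp
  154→2 (wrap): 161-154+2 = 9 bp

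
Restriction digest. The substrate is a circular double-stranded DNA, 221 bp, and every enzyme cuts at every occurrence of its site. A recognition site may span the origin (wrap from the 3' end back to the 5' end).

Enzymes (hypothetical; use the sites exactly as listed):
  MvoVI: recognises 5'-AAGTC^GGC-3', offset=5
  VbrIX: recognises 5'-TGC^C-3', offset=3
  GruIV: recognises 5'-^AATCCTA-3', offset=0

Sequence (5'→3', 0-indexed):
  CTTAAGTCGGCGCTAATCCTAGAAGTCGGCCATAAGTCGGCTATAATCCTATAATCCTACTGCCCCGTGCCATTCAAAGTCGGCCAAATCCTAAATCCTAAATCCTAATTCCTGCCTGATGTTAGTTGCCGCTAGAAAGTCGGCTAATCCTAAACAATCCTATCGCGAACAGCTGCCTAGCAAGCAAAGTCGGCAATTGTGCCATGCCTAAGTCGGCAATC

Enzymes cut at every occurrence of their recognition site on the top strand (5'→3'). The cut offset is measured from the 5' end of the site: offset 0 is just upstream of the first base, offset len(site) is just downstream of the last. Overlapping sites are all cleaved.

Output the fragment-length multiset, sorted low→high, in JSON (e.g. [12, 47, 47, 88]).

[4,5,5,6,6,7,7,7,7,8,10,11,11,11,11,12,13,14,15,15,15,21]

Per-enzyme occurrences:
  MvoVI (AAGTCGGC, off=5): starts [3, 22, 33, 76, 136, 186, 209] → cuts [8, 27, 38, 81, 141, 191, 214]
  VbrIX (TGCC, off=3): starts [60, 67, 112, 126, 173, 199, 204] → cuts [63, 70, 115, 129, 176, 202, 207]
  GruIV (AATCCTA, off=0): starts [14, 44, 52, 86, 93, 100, 145, 155] → cuts [14, 44, 52, 86, 93, 100, 145, 155]

All cut coordinates (distinct, sorted): [8, 14, 27, 38, 44, 52, 63, 70, 81, 86, 93, 100, 115, 129, 141, 145, 155, 176, 191, 202, 207, 214]

Fragment lengths:
  8→14: 6 bp
  14→27: 13 bp
  27→38: 11 bp
  38→44: 6 bp
  44→52: 8 bp
  52→63: 11 bp
  63→70: 7 bp
  70→81: 11 bp
  81→86: 5 bp
  86→93: 7 bp
  93→100: 7 bp
  100→115: 15 bp
  115→129: 14 bp
  129→141: 12 bp
  141→145: 4 bp
  145→155: 10 bp
  155→176: 21 bp
  176→191: 15 bp
  191→202: 11 bp
  202→207: 5 bp
  207→214: 7 bp
  214→8 (wrap): 221-214+8 = 15 bp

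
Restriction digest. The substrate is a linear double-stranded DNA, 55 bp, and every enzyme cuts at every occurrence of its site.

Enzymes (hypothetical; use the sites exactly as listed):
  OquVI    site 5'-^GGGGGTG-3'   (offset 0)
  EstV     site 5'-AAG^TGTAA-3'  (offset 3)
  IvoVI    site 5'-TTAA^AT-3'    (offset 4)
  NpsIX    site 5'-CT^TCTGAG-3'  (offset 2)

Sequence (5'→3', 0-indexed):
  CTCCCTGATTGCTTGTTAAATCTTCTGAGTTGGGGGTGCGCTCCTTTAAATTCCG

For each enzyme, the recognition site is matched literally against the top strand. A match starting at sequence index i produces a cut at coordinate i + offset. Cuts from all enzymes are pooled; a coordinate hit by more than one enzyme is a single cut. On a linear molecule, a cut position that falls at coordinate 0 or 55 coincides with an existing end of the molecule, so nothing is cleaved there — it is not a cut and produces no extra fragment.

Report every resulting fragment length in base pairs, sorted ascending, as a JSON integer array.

Scan for sites:
  OquVI (GGGGGTG, off=0): starts [31] → cuts [31]
  EstV (AAGTGTAA, off=3): no sites
  IvoVI (TTAAAT, off=4): starts [15, 45] → cuts [19, 49]
  NpsIX (CTTCTGAG, off=2): starts [21] → cuts [23]

All cut coordinates (distinct, sorted): [19, 23, 31, 49]

Fragments:
  [0,19): 19 bp
  [19,23): 4 bp
  [23,31): 8 bp
  [31,49): 18 bp
  [49,55): 6 bp

[4,6,8,18,19]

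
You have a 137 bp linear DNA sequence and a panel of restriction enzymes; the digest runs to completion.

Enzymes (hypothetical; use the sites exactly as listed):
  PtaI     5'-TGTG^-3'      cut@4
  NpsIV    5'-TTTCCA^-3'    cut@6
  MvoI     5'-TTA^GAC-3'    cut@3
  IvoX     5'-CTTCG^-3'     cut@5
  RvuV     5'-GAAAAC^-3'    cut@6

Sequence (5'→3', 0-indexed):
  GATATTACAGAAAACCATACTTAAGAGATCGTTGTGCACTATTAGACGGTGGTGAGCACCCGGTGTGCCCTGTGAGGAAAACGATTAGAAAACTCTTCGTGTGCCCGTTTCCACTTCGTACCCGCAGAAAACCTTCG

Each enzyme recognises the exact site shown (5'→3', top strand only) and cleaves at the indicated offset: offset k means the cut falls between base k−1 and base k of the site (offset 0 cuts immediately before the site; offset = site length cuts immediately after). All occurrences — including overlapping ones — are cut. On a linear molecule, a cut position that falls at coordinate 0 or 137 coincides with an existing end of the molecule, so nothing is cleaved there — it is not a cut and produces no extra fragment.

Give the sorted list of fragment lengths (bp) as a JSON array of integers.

Per-enzyme occurrences:
  PtaI (TGTG, off=4): starts [32, 63, 70, 99] → cuts [36, 67, 74, 103]
  NpsIV (TTTCCA, off=6): starts [107] → cuts [113]
  MvoI (TTAGAC, off=3): starts [41] → cuts [44]
  IvoX (CTTCG, off=5): starts [94, 113, 132] → cuts [99, 118] (position 137 is a terminus of the linear molecule — no cut)
  RvuV (GAAAAC, off=6): starts [9, 76, 87, 126] → cuts [15, 82, 93, 132]

All cut coordinates (distinct, sorted): [15, 36, 44, 67, 74, 82, 93, 99, 103, 113, 118, 132]

Fragment lengths:
  [0,15): 15 bp
  [15,36): 21 bp
  [36,44): 8 bp
  [44,67): 23 bp
  [67,74): 7 bp
  [74,82): 8 bp
  [82,93): 11 bp
  [93,99): 6 bp
  [99,103): 4 bp
  [103,113): 10 bp
  [113,118): 5 bp
  [118,132): 14 bp
  [132,137): 5 bp

[4,5,5,6,7,8,8,10,11,14,15,21,23]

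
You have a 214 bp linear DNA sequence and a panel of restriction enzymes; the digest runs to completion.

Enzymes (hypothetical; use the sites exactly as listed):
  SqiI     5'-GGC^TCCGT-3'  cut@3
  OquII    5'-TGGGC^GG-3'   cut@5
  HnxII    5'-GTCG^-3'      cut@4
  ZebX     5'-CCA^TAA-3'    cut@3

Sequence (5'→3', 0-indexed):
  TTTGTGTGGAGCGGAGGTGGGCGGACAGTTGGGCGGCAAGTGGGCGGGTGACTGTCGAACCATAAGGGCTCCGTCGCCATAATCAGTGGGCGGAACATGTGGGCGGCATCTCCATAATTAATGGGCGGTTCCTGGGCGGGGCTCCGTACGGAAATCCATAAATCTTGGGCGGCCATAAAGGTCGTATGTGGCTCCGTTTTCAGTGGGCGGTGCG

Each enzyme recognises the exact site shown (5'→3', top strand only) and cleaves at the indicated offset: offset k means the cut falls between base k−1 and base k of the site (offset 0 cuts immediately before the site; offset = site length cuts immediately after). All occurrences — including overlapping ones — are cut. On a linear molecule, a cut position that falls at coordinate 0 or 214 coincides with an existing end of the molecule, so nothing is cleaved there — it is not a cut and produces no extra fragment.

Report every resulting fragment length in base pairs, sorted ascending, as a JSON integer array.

Per-enzyme occurrences:
  SqiI (GGCTCCGT, off=3): starts [66, 139, 189] → cuts [69, 142, 192]
  OquII (TGGGCGG, off=5): starts [17, 29, 40, 86, 99, 121, 132, 165, 203] → cuts [22, 34, 45, 91, 104, 126, 137, 170, 208]
  HnxII (GTCG, off=4): starts [53, 72, 180] → cuts [57, 76, 184]
  ZebX (CCATAA, off=3): starts [59, 76, 111, 155, 172] → cuts [62, 79, 114, 158, 175]

All cut coordinates (distinct, sorted): [22, 34, 45, 57, 62, 69, 76, 79, 91, 104, 114, 126, 137, 142, 158, 170, 175, 184, 192, 208]

Fragments:
  [0,22): 22 bp
  [22,34): 12 bp
  [34,45): 11 bp
  [45,57): 12 bp
  [57,62): 5 bp
  [62,69): 7 bp
  [69,76): 7 bp
  [76,79): 3 bp
  [79,91): 12 bp
  [91,104): 13 bp
  [104,114): 10 bp
  [114,126): 12 bp
  [126,137): 11 bp
  [137,142): 5 bp
  [142,158): 16 bp
  [158,170): 12 bp
  [170,175): 5 bp
  [175,184): 9 bp
  [184,192): 8 bp
  [192,208): 16 bp
  [208,214): 6 bp

[3,5,5,5,6,7,7,8,9,10,11,11,12,12,12,12,12,13,16,16,22]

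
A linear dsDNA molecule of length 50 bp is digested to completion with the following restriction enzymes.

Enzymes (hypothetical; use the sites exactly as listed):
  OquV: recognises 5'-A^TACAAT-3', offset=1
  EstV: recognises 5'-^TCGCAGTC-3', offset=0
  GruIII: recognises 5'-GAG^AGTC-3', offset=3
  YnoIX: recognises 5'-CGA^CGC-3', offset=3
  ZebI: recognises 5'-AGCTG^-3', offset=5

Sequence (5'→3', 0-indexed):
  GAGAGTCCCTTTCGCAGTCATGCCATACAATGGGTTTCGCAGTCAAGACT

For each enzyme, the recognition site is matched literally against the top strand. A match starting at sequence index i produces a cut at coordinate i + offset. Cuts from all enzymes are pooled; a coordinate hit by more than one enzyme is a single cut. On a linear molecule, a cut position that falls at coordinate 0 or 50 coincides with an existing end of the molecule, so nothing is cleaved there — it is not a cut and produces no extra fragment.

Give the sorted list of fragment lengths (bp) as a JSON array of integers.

[3,8,11,14,14]

Per-enzyme occurrences:
  OquV ATACAAT/1: at [24] ⇒ [25]
  EstV TCGCAGTC/0: at [11, 36] ⇒ [11, 36]
  GruIII GAGAGTC/3: at [0] ⇒ [3]
  YnoIX (CGACGC, off=3): no sites
  ZebI (AGCTG, off=5): no sites

Pooled cuts: [3, 11, 25, 36]

Fragment lengths:
  [0,3): 3 bp
  [3,11): 8 bp
  [11,25): 14 bp
  [25,36): 11 bp
  [36,50): 14 bp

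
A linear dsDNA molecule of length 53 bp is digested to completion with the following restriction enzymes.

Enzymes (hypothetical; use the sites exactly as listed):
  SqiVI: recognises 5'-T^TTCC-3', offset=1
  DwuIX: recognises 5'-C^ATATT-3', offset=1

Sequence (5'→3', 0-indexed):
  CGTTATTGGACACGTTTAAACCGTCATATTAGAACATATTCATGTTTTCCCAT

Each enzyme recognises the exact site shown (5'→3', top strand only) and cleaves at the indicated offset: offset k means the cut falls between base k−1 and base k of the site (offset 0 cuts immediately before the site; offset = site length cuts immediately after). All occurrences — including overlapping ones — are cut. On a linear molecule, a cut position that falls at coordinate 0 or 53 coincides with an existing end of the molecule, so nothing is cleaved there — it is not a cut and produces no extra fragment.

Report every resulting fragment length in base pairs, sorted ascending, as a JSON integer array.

Scan for sites:
  SqiVI (TTTCC, off=1): starts [45] → cuts [46]
  DwuIX (CATATT, off=1): starts [24, 34] → cuts [25, 35]

Pooled cuts: [25, 35, 46]

Fragments:
  [0,25): 25 bp
  [25,35): 10 bp
  [35,46): 11 bp
  [46,53): 7 bp

[7,10,11,25]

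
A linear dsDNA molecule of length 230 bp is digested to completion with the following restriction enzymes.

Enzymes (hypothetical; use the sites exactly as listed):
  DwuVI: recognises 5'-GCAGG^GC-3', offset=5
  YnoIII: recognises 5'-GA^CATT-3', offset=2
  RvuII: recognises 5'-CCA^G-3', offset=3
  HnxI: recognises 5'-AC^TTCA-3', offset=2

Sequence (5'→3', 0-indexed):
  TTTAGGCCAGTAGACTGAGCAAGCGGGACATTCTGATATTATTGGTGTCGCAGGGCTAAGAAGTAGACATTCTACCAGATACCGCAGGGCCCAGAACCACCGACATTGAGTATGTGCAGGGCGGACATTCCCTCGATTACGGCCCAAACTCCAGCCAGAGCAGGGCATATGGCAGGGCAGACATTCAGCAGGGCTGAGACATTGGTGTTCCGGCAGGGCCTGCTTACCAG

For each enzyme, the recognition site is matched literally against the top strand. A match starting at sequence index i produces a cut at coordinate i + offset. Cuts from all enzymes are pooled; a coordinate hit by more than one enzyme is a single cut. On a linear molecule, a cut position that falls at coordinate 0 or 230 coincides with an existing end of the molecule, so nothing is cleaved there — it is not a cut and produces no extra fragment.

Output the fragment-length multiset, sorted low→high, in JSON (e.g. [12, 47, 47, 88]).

Scan for sites:
  DwuVI (GCAGGGC, off=5): starts [49, 83, 115, 159, 171, 187, 212] → cuts [54, 88, 120, 164, 176, 192, 217]
  YnoIII (GACATT, off=2): starts [26, 65, 101, 123, 179, 197] → cuts [28, 67, 103, 125, 181, 199]
  RvuII (CCAG, off=3): starts [6, 74, 90, 150, 154, 226] → cuts [9, 77, 93, 153, 157, 229]
  HnxI (ACTTCA, off=2): no sites

All cut coordinates (distinct, sorted): [9, 28, 54, 67, 77, 88, 93, 103, 120, 125, 153, 157, 164, 176, 181, 192, 199, 217, 229]

Fragment lengths:
  [0,9): 9 bp
  [9,28): 19 bp
  [28,54): 26 bp
  [54,67): 13 bp
  [67,77): 10 bp
  [77,88): 11 bp
  [88,93): 5 bp
  [93,103): 10 bp
  [103,120): 17 bp
  [120,125): 5 bp
  [125,153): 28 bp
  [153,157): 4 bp
  [157,164): 7 bp
  [164,176): 12 bp
  [176,181): 5 bp
  [181,192): 11 bp
  [192,199): 7 bp
  [199,217): 18 bp
  [217,229): 12 bp
  [229,230): 1 bp

[1,4,5,5,5,7,7,9,10,10,11,11,12,12,13,17,18,19,26,28]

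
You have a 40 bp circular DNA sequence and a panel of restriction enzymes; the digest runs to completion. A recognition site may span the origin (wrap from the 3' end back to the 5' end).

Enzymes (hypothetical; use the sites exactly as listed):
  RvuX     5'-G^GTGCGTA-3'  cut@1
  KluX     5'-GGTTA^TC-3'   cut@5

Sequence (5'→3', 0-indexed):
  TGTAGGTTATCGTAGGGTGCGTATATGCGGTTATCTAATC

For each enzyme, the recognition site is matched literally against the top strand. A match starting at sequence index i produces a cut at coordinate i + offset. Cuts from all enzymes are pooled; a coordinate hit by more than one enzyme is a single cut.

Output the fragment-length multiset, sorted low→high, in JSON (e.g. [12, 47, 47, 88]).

Scan for sites:
  RvuX (GGTGCGTA, off=1): starts [15] → cuts [16]
  KluX (GGTTATC, off=5): starts [4, 28] → cuts [9, 33]

All cut coordinates (distinct, sorted): [9, 16, 33]

Fragments:
  9→16: 7 bp
  16→33: 17 bp
  33→9 (wrap): 40-33+9 = 16 bp

[7,16,17]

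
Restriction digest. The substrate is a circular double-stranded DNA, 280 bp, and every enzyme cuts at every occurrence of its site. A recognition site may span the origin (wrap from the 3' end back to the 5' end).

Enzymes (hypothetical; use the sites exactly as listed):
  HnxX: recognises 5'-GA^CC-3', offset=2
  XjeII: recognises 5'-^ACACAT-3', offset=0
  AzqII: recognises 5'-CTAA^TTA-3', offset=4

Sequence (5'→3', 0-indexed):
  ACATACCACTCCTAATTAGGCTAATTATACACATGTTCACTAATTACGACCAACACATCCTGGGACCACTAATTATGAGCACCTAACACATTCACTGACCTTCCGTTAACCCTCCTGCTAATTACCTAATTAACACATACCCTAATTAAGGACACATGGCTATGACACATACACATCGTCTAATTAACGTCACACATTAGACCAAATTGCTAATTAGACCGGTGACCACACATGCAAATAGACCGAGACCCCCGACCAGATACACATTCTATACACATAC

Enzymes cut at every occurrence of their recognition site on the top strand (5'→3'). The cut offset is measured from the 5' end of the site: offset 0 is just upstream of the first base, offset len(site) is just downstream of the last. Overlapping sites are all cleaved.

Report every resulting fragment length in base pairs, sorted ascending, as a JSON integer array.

[2,3,3,4,5,6,6,6,6,6,6,7,7,7,8,8,9,10,11,12,13,13,13,13,13,13,15,15,17,23]

Scan for sites:
  HnxX GACC/2: at [47, 63, 96, 199, 216, 223, 240, 246, 253] ⇒ [49, 65, 98, 201, 218, 225, 242, 248, 255]
  XjeII ACACAT/0: at [28, 52, 85, 132, 151, 164, 170, 191, 227, 261, 272, 278] ⇒ [28, 52, 85, 132, 151, 164, 170, 191, 227, 261, 272, 278]
  AzqII CTAATTA/4: at [11, 20, 39, 68, 117, 125, 141, 179, 209] ⇒ [15, 24, 43, 72, 121, 129, 145, 183, 213]

Pooled cuts: [15, 24, 28, 43, 49, 52, 65, 72, 85, 98, 121, 129, 132, 145, 151, 164, 170, 183, 191, 201, 213, 218, 225, 227, 242, 248, 255, 261, 272, 278]

Fragment lengths:
  15→24: 9 bp
  24→28: 4 bp
  28→43: 15 bp
  43→49: 6 bp
  49→52: 3 bp
  52→65: 13 bp
  65→72: 7 bp
  72→85: 13 bp
  85→98: 13 bp
  98→121: 23 bp
  121→129: 8 bp
  129→132: 3 bp
  132→145: 13 bp
  145→151: 6 bp
  151→164: 13 bp
  164→170: 6 bp
  170→183: 13 bp
  183→191: 8 bp
  191→201: 10 bp
  201→213: 12 bp
  213→218: 5 bp
  218→225: 7 bp
  225→227: 2 bp
  227→242: 15 bp
  242→248: 6 bp
  248→255: 7 bp
  255→261: 6 bp
  261→272: 11 bp
  272→278: 6 bp
  278→15 (wrap): 280-278+15 = 17 bp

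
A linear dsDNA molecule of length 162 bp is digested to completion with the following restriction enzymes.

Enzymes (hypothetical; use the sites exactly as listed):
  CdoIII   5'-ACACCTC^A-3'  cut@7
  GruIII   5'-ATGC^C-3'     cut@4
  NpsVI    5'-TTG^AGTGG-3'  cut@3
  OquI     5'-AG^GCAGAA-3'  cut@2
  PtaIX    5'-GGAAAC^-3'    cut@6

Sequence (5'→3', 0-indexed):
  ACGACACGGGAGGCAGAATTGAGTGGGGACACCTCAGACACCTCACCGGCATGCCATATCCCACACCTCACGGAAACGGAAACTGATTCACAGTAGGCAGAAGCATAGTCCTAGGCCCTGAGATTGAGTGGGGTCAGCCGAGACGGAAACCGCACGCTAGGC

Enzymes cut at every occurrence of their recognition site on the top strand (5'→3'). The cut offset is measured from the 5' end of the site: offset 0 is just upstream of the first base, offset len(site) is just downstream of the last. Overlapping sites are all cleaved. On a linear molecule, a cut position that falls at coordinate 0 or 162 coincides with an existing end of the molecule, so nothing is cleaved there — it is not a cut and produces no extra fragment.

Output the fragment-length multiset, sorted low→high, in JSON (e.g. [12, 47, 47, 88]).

[6,8,9,9,10,12,12,13,14,15,24,30]

Per-enzyme occurrences:
  CdoIII ACACCTCA/7: at [28, 37, 62] ⇒ [35, 44, 69]
  GruIII ATGCC/4: at [50] ⇒ [54]
  NpsVI TTGAGTGG/3: at [18, 123] ⇒ [21, 126]
  OquI AGGCAGAA/2: at [10, 94] ⇒ [12, 96]
  PtaIX GGAAAC/6: at [71, 77, 144] ⇒ [77, 83, 150]

All cut coordinates (distinct, sorted): [12, 21, 35, 44, 54, 69, 77, 83, 96, 126, 150]

Fragments:
  [0,12): 12 bp
  [12,21): 9 bp
  [21,35): 14 bp
  [35,44): 9 bp
  [44,54): 10 bp
  [54,69): 15 bp
  [69,77): 8 bp
  [77,83): 6 bp
  [83,96): 13 bp
  [96,126): 30 bp
  [126,150): 24 bp
  [150,162): 12 bp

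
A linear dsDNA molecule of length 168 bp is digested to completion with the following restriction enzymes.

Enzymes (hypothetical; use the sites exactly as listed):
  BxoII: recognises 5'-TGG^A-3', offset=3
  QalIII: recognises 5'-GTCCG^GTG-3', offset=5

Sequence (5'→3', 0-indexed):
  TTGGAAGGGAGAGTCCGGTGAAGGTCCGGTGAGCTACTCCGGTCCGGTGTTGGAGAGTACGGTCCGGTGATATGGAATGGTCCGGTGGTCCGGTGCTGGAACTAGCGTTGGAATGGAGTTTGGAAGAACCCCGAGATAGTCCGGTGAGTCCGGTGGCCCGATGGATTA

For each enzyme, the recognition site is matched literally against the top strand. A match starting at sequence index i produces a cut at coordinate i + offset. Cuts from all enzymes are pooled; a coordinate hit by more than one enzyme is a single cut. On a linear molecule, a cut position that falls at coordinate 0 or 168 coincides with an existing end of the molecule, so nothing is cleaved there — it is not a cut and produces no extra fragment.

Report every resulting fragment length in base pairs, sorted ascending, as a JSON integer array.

[4,4,5,7,7,7,8,9,9,9,11,12,12,13,13,18,20]

Per-enzyme occurrences:
  BxoII TGGA/3: at [1, 50, 72, 96, 108, 113, 120, 161] ⇒ [4, 53, 75, 99, 111, 116, 123, 164]
  QalIII GTCCGGTG/5: at [12, 23, 41, 61, 79, 87, 138, 147] ⇒ [17, 28, 46, 66, 84, 92, 143, 152]

Pooled cuts: [4, 17, 28, 46, 53, 66, 75, 84, 92, 99, 111, 116, 123, 143, 152, 164]

Fragment lengths:
  [0,4): 4 bp
  [4,17): 13 bp
  [17,28): 11 bp
  [28,46): 18 bp
  [46,53): 7 bp
  [53,66): 13 bp
  [66,75): 9 bp
  [75,84): 9 bp
  [84,92): 8 bp
  [92,99): 7 bp
  [99,111): 12 bp
  [111,116): 5 bp
  [116,123): 7 bp
  [123,143): 20 bp
  [143,152): 9 bp
  [152,164): 12 bp
  [164,168): 4 bp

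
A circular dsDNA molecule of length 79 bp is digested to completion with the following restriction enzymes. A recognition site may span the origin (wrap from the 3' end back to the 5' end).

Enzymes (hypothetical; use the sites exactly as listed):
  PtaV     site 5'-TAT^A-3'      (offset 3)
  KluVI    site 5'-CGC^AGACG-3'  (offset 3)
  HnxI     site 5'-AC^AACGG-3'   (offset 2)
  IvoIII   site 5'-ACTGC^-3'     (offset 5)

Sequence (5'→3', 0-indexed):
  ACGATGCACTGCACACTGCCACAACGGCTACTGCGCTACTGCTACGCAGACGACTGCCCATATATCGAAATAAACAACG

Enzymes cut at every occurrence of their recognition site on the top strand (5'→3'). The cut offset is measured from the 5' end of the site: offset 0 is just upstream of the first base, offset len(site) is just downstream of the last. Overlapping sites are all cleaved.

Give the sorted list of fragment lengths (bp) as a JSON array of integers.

Per-enzyme occurrences:
  PtaV (TATA, off=3): starts [60] → cuts [63]
  KluVI (CGCAGACG, off=3): starts [44] → cuts [47]
  HnxI (ACAACGG, off=2): starts [20] → cuts [22]
  IvoIII (ACTGC, off=5): starts [7, 14, 29, 37, 52] → cuts [12, 19, 34, 42, 57]

Pooled cuts: [12, 19, 22, 34, 42, 47, 57, 63]

Fragment lengths:
  12→19: 7 bp
  19→22: 3 bp
  22→34: 12 bp
  34→42: 8 bp
  42→47: 5 bp
  47→57: 10 bp
  57→63: 6 bp
  63→12 (wrap): 79-63+12 = 28 bp

[3,5,6,7,8,10,12,28]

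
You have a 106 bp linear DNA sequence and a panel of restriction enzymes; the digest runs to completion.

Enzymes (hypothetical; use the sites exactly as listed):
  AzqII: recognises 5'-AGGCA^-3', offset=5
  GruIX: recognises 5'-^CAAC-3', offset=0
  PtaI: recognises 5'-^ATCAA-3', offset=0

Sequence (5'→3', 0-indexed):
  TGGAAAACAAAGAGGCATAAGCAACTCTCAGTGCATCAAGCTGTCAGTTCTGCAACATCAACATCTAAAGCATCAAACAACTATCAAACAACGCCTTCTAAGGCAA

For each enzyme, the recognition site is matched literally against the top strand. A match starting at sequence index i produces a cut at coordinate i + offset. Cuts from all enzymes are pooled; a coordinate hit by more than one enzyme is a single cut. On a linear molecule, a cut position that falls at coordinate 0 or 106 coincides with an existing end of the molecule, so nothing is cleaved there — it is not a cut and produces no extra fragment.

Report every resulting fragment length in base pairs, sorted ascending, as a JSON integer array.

Scan for sites:
  AzqII (AGGCA, off=5): starts [12, 100] → cuts [17, 105]
  GruIX (CAAC, off=0): starts [21, 52, 58, 77, 88] → cuts [21, 52, 58, 77, 88]
  PtaI (ATCAA, off=0): starts [34, 56, 71, 82] → cuts [34, 56, 71, 82]

All cut coordinates (distinct, sorted): [17, 21, 34, 52, 56, 58, 71, 77, 82, 88, 105]

Fragments:
  [0,17): 17 bp
  [17,21): 4 bp
  [21,34): 13 bp
  [34,52): 18 bp
  [52,56): 4 bp
  [56,58): 2 bp
  [58,71): 13 bp
  [71,77): 6 bp
  [77,82): 5 bp
  [82,88): 6 bp
  [88,105): 17 bp
  [105,106): 1 bp

[1,2,4,4,5,6,6,13,13,17,17,18]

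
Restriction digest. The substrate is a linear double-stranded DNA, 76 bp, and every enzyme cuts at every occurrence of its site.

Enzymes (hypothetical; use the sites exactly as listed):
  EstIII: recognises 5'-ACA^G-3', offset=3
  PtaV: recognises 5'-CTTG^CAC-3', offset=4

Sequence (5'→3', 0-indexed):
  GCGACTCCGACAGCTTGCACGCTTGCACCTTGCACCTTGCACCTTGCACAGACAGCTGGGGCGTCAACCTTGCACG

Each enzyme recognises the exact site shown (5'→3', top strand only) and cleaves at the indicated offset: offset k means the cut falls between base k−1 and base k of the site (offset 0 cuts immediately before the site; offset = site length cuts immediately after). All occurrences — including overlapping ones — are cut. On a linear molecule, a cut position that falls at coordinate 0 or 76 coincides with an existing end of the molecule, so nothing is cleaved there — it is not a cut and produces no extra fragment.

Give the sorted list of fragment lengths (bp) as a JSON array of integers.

Site scan:
  EstIII (ACAG, off=3): starts [9, 47, 51] → cuts [12, 50, 54]
  PtaV (CTTGCAC, off=4): starts [13, 21, 28, 35, 42, 68] → cuts [17, 25, 32, 39, 46, 72]

All cut coordinates (distinct, sorted): [12, 17, 25, 32, 39, 46, 50, 54, 72]

Fragments:
  [0,12): 12 bp
  [12,17): 5 bp
  [17,25): 8 bp
  [25,32): 7 bp
  [32,39): 7 bp
  [39,46): 7 bp
  [46,50): 4 bp
  [50,54): 4 bp
  [54,72): 18 bp
  [72,76): 4 bp

[4,4,4,5,7,7,7,8,12,18]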